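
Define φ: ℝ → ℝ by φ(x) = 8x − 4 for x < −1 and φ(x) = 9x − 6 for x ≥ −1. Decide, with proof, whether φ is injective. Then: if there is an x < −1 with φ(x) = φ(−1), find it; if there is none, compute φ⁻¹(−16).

Both pieces are strictly increasing (slopes 8 and 9), so each is injective on its own interval.
The left piece maps (−∞, −1) onto (−∞, −12); the right piece maps [−1, ∞) onto [−15, ∞).
These images overlap. In particular φ(−1) = −15 (right piece), and solving 8x − 4 = −15 on the left piece gives x = −11/8 < −1.
So φ(−11/8) = φ(−1) with −11/8 ≠ −1, and φ is not injective. This x = −11/8 is the requested value below −1.

-11/8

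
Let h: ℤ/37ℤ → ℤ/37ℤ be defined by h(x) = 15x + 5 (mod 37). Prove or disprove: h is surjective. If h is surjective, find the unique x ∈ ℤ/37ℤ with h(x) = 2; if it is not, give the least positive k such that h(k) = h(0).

Since gcd(15, 37) = 1, 15 is invertible modulo 37. Euclid's algorithm: 37 = 2·15 + 7, 15 = 2·7 + 1; back-substituting gives 1 = 5·15 − 2·37, so 15⁻¹ ≡ 5 (mod 37).
For any y ∈ ℤ/37ℤ, x = 5(y − 5) mod 37 satisfies h(x) = 15·5(y − 5) + 5 ≡ y (since 15·5 ≡ 1 mod 37). So every y has a preimage.
Hence h is surjective.
Since h is surjective, we compute h⁻¹(2): solve 15x + 5 ≡ 2 (mod 37), i.e. 15x ≡ 34 (mod 37).
Multiplying by 15⁻¹ = 5 gives x ≡ 5·34 = 170 = 4·37 + 22 ≡ 22 (mod 37).
Check: h(22) = 15·22 + 5 = 335 = 9·37 + 2 ≡ 2 (mod 37).

22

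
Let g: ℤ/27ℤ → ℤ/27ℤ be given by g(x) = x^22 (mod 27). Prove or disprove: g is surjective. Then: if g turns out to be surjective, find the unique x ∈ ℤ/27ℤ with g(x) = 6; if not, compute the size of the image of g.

g(0) = 0^22 = 0.
g(3): Repeated squaring mod 27: 3^1 ≡ 3, 3^2 ≡ 3² = 9, 3^4 ≡ 9² = 81 ≡ 0, 3^8 ≡ 0² = 0, 3^16 ≡ 0² = 0. Since 22 = 16 + 4 + 2, 3^22 ≡ 0·0·9: 0·0 = 0, then 0·9 = 0. So 3^22 ≡ 0 (mod 27).
So g(0) = g(3) = 0 while 0 ≠ 3, therefore g is not injective.
A non-injective map from the 27-element set ℤ/27ℤ to itself takes at most 26 distinct values, so it cannot be surjective. So g is not surjective.
Since g is not surjective, we determine |image(g)|. Computing x^22 mod 27 for each x (by repeated squaring, reducing mod 27 at every step), the values g(0), g(1), …, g(26) are: 0, 1, 16, 0, 13, 4, 0, 25, 19, 0, 10, 7, 0, 22, 22, 0, 7, 10, 0, 19, 25, 0, 4, 13, 0, 16, 1.
The distinct values are {0, 1, 4, 7, 10, 13, 16, 19, 22, 25}; there are 10 of them.

10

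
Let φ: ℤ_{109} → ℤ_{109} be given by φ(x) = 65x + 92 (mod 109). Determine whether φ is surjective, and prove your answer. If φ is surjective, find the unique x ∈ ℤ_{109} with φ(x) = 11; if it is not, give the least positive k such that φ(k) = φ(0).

39

Since gcd(65, 109) = 1, 65 is invertible modulo 109. Euclid's algorithm: 109 = 1·65 + 44, 65 = 1·44 + 21, 44 = 2·21 + 2, 21 = 10·2 + 1; back-substituting gives 1 = 52·65 − 31·109, so 65⁻¹ ≡ 52 (mod 109).
Then y ↦ 52(y − 92) is a two-sided inverse to φ, so every y ∈ ℤ_{109} has a preimage.
So φ is surjective.
Since φ is surjective, we find φ⁻¹(11): we need 65x ≡ 11 − 92 ≡ 28 (mod 109). Using 65⁻¹ = 52: x ≡ 52·28 = 1456 = 13·109 + 39, so x = 39.
Check: φ(39) = 65·39 + 92 = 2627 = 24·109 + 11 ≡ 11 (mod 109).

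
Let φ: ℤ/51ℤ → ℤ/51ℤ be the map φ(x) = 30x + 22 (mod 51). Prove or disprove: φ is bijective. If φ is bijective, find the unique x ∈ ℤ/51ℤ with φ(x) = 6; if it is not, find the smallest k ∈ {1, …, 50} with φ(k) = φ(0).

17

We have gcd(30, 51) = 3 > 1. Taking s = 0 and t = 17: φ(0) = 22 and φ(17) = 30·17 + 22 = 532 ≡ 22 (mod 51).
So φ(0) = φ(17) while 0 ≠ 17, therefore φ is not injective, hence not bijective.
Since φ is not bijective, we find the least positive k with φ(k) = φ(0): this means 30k ≡ 0 (mod 51), i.e. 51 ∣ 30k. Since gcd(30, 51) = 3, dividing through by 3 this holds exactly when 17 ∣ 10k, and as gcd(10, 17) = 1, exactly when 17 ∣ k.
The smallest positive such k is 17.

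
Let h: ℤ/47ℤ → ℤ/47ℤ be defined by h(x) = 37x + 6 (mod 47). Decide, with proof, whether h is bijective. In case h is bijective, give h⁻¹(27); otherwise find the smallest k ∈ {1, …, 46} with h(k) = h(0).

If h(u) = h(v), then 37u ≡ 37v (mod 47). Because gcd(37, 47) = 1, we may cancel 37 to get u ≡ v (mod 47).
We now compute 37⁻¹ mod 47 explicitly. Euclid's algorithm: 47 = 1·37 + 10, 37 = 3·10 + 7, 10 = 1·7 + 3, 7 = 2·3 + 1; back-substituting gives 1 = 14·37 − 11·47, so 37⁻¹ ≡ 14 (mod 47).
For any y ∈ ℤ/47ℤ, x = 14(y − 6) mod 47 satisfies h(x) = 37·14(y − 6) + 6 ≡ y (since 37·14 ≡ 1 mod 47). So every y has a preimage.
Therefore h is bijective.
Since h is bijective, we compute h⁻¹(27): solve 37x + 6 ≡ 27 (mod 47), i.e. 37x ≡ 21 (mod 47).
Multiplying by 37⁻¹ = 14 gives x ≡ 14·21 = 294 = 6·47 + 12 ≡ 12 (mod 47).
Check: h(12) = 37·12 + 6 = 450 = 9·47 + 27 ≡ 27 (mod 47).

12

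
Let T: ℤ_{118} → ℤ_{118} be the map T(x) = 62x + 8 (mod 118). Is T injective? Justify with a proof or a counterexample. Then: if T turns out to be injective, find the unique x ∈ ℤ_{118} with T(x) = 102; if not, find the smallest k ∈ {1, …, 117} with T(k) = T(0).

59

We have gcd(62, 118) = 2 > 1. Taking a = 0 and b = 59: T(0) = 8 and T(59) = 62·59 + 8 = 3666 ≡ 8 (mod 118).
So T(0) = T(59) while 0 ≠ 59, hence T is not injective.
Since T is not injective, we find the least positive k with T(k) = T(0): this means 62k ≡ 0 (mod 118), i.e. 118 ∣ 62k. Since gcd(62, 118) = 2, dividing through by 2 this holds exactly when 59 ∣ 31k, and as gcd(31, 59) = 1, exactly when 59 ∣ k.
The smallest positive such k is 59.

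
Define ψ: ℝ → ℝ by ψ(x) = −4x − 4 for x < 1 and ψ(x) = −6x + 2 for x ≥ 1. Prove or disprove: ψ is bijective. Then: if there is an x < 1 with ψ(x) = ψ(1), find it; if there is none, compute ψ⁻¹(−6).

0

Both pieces are strictly decreasing (slopes −4 and −6), so each is injective on its own interval.
The left piece maps (−∞, 1) onto (−8, ∞); the right piece maps [1, ∞) onto (−∞, −4].
These images overlap. In particular ψ(1) = −4 (right piece), and solving −4x − 4 = −4 on the left piece gives x = 0 < 1.
So ψ(0) = ψ(1) with 0 ≠ 1, and ψ is not injective, hence not bijective. This x = 0 is the requested value below 1.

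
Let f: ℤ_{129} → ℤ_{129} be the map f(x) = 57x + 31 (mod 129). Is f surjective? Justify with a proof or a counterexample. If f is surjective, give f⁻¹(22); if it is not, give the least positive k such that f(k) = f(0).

43

By definition, surjectivity means every element of the codomain has a preimage under f.
Since gcd(57, 129) = 3, we have 57x ≡ 0 (mod 3) for all x, so f(x) ≡ 1 (mod 3).
But 0 ≢ 1 (mod 3), so 0 ∈ ℤ_{129} has no preimage. Thus f is not surjective.
Since f is not surjective, we find the least positive k with f(k) = f(0): this means 57k ≡ 0 (mod 129), i.e. 129 ∣ 57k. Since gcd(57, 129) = 3, dividing through by 3 this holds exactly when 43 ∣ 19k, and as gcd(19, 43) = 1, exactly when 43 ∣ k.
The smallest positive such k is 43.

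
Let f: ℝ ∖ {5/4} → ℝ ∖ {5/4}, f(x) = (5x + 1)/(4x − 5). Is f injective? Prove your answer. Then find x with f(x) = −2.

Suppose f(s) = f(t). Cross-multiplying: (5s + 1)(4t − 5) = (5t + 1)(4s − 5).
Expanding both sides and cancelling the symmetric terms leaves −29·(s − t) = 0. Since −29 ≠ 0, s = t. So f is injective.
Solving f(x) = −2: cross-multiplying gives 5x + 1 = −2(4x − 5), which rearranges to 13x = 9, so x = 9/13.

9/13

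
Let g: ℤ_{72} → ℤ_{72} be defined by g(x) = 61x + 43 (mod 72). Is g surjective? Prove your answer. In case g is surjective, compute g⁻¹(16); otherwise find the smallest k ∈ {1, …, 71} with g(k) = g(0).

By definition, surjectivity means every element of the codomain has a preimage under g.
Since gcd(61, 72) = 1, 61 is invertible modulo 72. Euclid's algorithm: 72 = 1·61 + 11, 61 = 5·11 + 6, 11 = 1·6 + 5, 6 = 1·5 + 1; back-substituting gives 1 = 13·61 − 11·72, so 61⁻¹ ≡ 13 (mod 72).
For any y ∈ ℤ_{72}, x = 13(y − 43) mod 72 satisfies g(x) = 61·13(y − 43) + 43 ≡ y (since 61·13 ≡ 1 mod 72). So every y has a preimage.
Thus g is surjective.
Since g is surjective, we find g⁻¹(16): we need 61x ≡ 16 − 43 ≡ 45 (mod 72). Using 61⁻¹ = 13: x ≡ 13·45 = 585 = 8·72 + 9, so x = 9.
Check: g(9) = 61·9 + 43 = 592 = 8·72 + 16 ≡ 16 (mod 72).

9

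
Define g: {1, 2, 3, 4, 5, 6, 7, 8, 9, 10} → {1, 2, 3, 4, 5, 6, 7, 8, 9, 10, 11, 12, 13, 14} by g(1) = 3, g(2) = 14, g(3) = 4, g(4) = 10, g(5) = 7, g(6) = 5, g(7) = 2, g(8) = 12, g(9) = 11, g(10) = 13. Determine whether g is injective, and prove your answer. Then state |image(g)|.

The values g(1), …, g(10) are 3, 14, 4, 10, 7, 5, 2, 12, 11, 13 — all distinct.
So g(s) = g(t) only when s = t, and g is injective.
The image of g is {2, 3, 4, 5, 7, 10, 11, 12, 13, 14}, which has 10 elements.

10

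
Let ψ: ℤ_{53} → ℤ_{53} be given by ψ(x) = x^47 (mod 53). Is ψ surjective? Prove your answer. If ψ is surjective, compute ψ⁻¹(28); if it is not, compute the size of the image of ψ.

Since 53 is prime, the nonzero elements of ℤ_{53} form a cyclic group of order 52.
As gcd(47, 52) = 1, raising to the 47th power is a bijection on this group: if u^47 ≡ v^47 then (uv^{−1})^47 = 1, and the only element of order dividing gcd(47, 52) = 1 is 1, so u = v.
With ψ(0) = 0 this makes ψ injective on all of ℤ_{53}, hence bijective (finite equal-size domain and codomain). In particular ψ is surjective.
Since ψ is surjective, we find the preimage of 28. The inverse of x ↦ x^47 on (ℤ_{53})^× is x ↦ x^31, because 47·31 = 1457 = 28·52 + 1 ≡ 1 (mod 52) and x^{52} = 1 for x ≠ 0 (Fermat). So ψ⁻¹(28) = 28^31 mod 53.
Repeated squaring mod 53: 28^1 ≡ 28, 28^2 ≡ 28² = 784 ≡ 42, 28^4 ≡ 42² = 1764 ≡ 15, 28^8 ≡ 15² = 225 ≡ 13, 28^16 ≡ 13² = 169 ≡ 10. Since 31 = 16 + 8 + 4 + 2 + 1, 28^31 ≡ 10·13·15·42·28: 10·13 = 130 ≡ 24, then 24·15 = 360 ≡ 42, then 42·42 = 1764 ≡ 15, then 15·28 = 420 ≡ 49. So 28^31 ≡ 49 (mod 53).
Hence ψ⁻¹(28) = 49.

49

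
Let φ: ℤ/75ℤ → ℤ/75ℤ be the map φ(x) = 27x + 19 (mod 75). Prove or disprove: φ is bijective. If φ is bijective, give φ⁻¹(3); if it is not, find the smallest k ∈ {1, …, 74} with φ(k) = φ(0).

By definition, φ is injective when φ(s) = φ(t) forces s = t.
We have gcd(27, 75) = 3 > 1. Taking s = 0 and t = 25: φ(0) = 19 and φ(25) = 27·25 + 19 = 694 ≡ 19 (mod 75).
So φ(0) = φ(25) while 0 ≠ 25, so φ is not injective, hence not bijective.
Since φ is not bijective, we find the least positive k with φ(k) = φ(0): this means 27k ≡ 0 (mod 75), i.e. 75 ∣ 27k. Since gcd(27, 75) = 3, dividing through by 3 this holds exactly when 25 ∣ 9k, and as gcd(9, 25) = 1, exactly when 25 ∣ k.
The smallest positive such k is 25.

25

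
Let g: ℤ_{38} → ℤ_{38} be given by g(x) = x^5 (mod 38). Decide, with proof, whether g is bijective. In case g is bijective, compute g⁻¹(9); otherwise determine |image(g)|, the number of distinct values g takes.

Computing x^5 mod 38 for each x (by repeated squaring, reducing mod 38 at every step), the values g(0), g(1), …, g(37) are: 0, 1, 32, 15, 36, 9, 24, 11, 12, 35, 22, 7, 8, 33, 10, 21, 4, 25, 18, 19, 20, 13, 34, 17, 28, 5, 30, 31, 16, 3, 26, 27, 14, 29, 2, 23, 6, 37.
Every element of ℤ_{38} appears exactly once in this list, so g is a bijection, and in particular bijective.
Since g is bijective, we read off the preimage of 9 from the same table: g(5) = 9, so g⁻¹(9) = 5.

5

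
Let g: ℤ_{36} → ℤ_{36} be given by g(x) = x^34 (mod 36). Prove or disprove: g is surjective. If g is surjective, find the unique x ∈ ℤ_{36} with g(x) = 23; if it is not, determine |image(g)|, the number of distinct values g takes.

g(0) = 0^34 = 0.
g(6): Repeated squaring mod 36: 6^1 ≡ 6, 6^2 ≡ 6² = 36 ≡ 0, 6^4 ≡ 0² = 0, 6^8 ≡ 0² = 0, 6^16 ≡ 0² = 0, 6^32 ≡ 0² = 0. Since 34 = 32 + 2, 6^34 ≡ 0·0: 0·0 = 0. So 6^34 ≡ 0 (mod 36).
So g(0) = g(6) = 0 while 0 ≠ 6, hence g is not injective.
A non-injective map from the 36-element set ℤ_{36} to itself takes at most 35 distinct values, so it cannot be surjective. Hence g is not surjective.
Since g is not surjective, we determine |image(g)|. Computing x^34 mod 36 for each x (by repeated squaring, reducing mod 36 at every step), the values g(0), g(1), …, g(35) are: 0, 1, 16, 9, 4, 13, 0, 25, 28, 9, 28, 25, 0, 13, 4, 9, 16, 1, 0, 1, 16, 9, 4, 13, 0, 25, 28, 9, 28, 25, 0, 13, 4, 9, 16, 1.
The distinct values are {0, 1, 4, 9, 13, 16, 25, 28}; there are 8 of them.

8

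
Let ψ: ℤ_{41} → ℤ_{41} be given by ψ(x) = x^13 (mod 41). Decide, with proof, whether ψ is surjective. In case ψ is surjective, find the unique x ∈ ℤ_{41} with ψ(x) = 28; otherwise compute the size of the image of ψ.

Since 41 is prime, the nonzero elements of ℤ_{41} form a cyclic group of order 40.
As gcd(13, 40) = 1, raising to the 13th power is a bijection on this group: if s^13 ≡ t^13 then (st^{−1})^13 = 1, and the only element of order dividing gcd(13, 40) = 1 is 1, so s = t.
With ψ(0) = 0 this makes ψ injective on all of ℤ_{41}, hence bijective (finite equal-size domain and codomain). In particular ψ is surjective.
Since ψ is surjective, we find the preimage of 28. The inverse of x ↦ x^13 on (ℤ_{41})^× is x ↦ x^37, because 13·37 = 481 = 12·40 + 1 ≡ 1 (mod 40) and x^{40} = 1 for x ≠ 0 (Fermat). So ψ⁻¹(28) = 28^37 mod 41.
Repeated squaring mod 41: 28^1 ≡ 28, 28^2 ≡ 28² = 784 ≡ 5, 28^4 ≡ 5² = 25, 28^8 ≡ 25² = 625 ≡ 10, 28^16 ≡ 10² = 100 ≡ 18, 28^32 ≡ 18² = 324 ≡ 37. Since 37 = 32 + 4 + 1, 28^37 ≡ 37·25·28: 37·25 = 925 ≡ 23, then 23·28 = 644 ≡ 29. So 28^37 ≡ 29 (mod 41).
Hence ψ⁻¹(28) = 29.

29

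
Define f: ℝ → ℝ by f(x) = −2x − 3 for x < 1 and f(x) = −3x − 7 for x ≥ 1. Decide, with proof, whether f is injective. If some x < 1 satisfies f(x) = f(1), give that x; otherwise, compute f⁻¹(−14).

7/3

Both pieces are strictly decreasing (slopes −2 and −3), so each is injective on its own interval.
The left piece maps (−∞, 1) onto (−5, ∞); the right piece maps [1, ∞) onto (−∞, −10].
These images are disjoint, so no value is attained by both pieces. Hence f is injective.
Because the two images are disjoint, no x < 1 has f(x) = f(1), so we compute f⁻¹(−14): −14 lies in (−∞, −10], so solve −3x − 7 = −14: x = (−14 + 7)/(−3) = 7/3.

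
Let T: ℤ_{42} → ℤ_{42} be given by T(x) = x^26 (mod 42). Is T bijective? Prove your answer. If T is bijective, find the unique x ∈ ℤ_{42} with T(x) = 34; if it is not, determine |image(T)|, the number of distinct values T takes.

16

T(4): Repeated squaring mod 42: 4^1 ≡ 4, 4^2 ≡ 4² = 16, 4^4 ≡ 16² = 256 ≡ 4, 4^8 ≡ 4² = 16, 4^16 ≡ 16² = 256 ≡ 4. Since 26 = 16 + 8 + 2, 4^26 ≡ 4·16·16: 4·16 = 64 ≡ 22, then 22·16 = 352 ≡ 16. So 4^26 ≡ 16 (mod 42).
T(10): Repeated squaring mod 42: 10^1 ≡ 10, 10^2 ≡ 10² = 100 ≡ 16, 10^4 ≡ 16² = 256 ≡ 4, 10^8 ≡ 4² = 16, 10^16 ≡ 16² = 256 ≡ 4. Since 26 = 16 + 8 + 2, 10^26 ≡ 4·16·16: 4·16 = 64 ≡ 22, then 22·16 = 352 ≡ 16. So 10^26 ≡ 16 (mod 42).
So T(4) = T(10) = 16 while 4 ≠ 10, hence T is not injective, hence not bijective.
Since T is not bijective, we determine |image(T)|. Computing x^26 mod 42 for each x (by repeated squaring, reducing mod 42 at every step), the values T(0), T(1), …, T(41) are: 0, 1, 4, 9, 16, 25, 36, 7, 22, 39, 16, 37, 18, 1, 28, 15, 4, 37, 30, 25, 22, 21, 22, 25, 30, 37, 4, 15, 28, 1, 18, 37, 16, 39, 22, 7, 36, 25, 16, 9, 4, 1.
The distinct values are {0, 1, 4, 7, 9, 15, 16, 18, 21, 22, 25, 28, 30, 36, 37, 39}; there are 16 of them.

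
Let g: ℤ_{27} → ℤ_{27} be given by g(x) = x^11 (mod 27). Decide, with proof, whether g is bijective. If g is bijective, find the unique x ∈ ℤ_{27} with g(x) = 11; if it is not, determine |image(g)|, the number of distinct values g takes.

g(0) = 0^11 = 0.
g(3): Repeated squaring mod 27: 3^1 ≡ 3, 3^2 ≡ 3² = 9, 3^4 ≡ 9² = 81 ≡ 0, 3^8 ≡ 0² = 0. Since 11 = 8 + 2 + 1, 3^11 ≡ 0·9·3: 0·9 = 0, then 0·3 = 0. So 3^11 ≡ 0 (mod 27).
So g(0) = g(3) = 0 while 0 ≠ 3, so g is not injective, hence not bijective.
Since g is not bijective, we determine |image(g)|. Computing x^11 mod 27 for each x (by repeated squaring, reducing mod 27 at every step), the values g(0), g(1), …, g(26) are: 0, 1, 23, 0, 16, 2, 0, 22, 17, 0, 19, 14, 0, 7, 20, 0, 13, 8, 0, 10, 5, 0, 25, 11, 0, 4, 26.
The distinct values are {0, 1, 2, 4, 5, 7, 8, 10, 11, 13, 14, 16, 17, 19, 20, 22, 23, 25, 26}; there are 19 of them.

19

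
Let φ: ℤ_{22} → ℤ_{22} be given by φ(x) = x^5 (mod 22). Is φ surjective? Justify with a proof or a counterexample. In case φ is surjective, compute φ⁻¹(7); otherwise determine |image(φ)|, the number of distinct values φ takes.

φ(1) = 1^5 = 1.
φ(3): Repeated squaring mod 22: 3^1 ≡ 3, 3^2 ≡ 3² = 9, 3^4 ≡ 9² = 81 ≡ 15. Since 5 = 4 + 1, 3^5 ≡ 15·3: 15·3 = 45 ≡ 1. So 3^5 ≡ 1 (mod 22).
So φ(1) = φ(3) = 1 while 1 ≠ 3, therefore φ is not injective.
A non-injective map from the 22-element set ℤ_{22} to itself takes at most 21 distinct values, so it cannot be surjective. Therefore φ is not surjective.
Since φ is not surjective, we determine |image(φ)|. Computing x^5 mod 22 for each x (by repeated squaring, reducing mod 22 at every step), the values φ(0), φ(1), …, φ(21) are: 0, 1, 10, 1, 12, 1, 10, 21, 10, 1, 10, 11, 12, 21, 12, 1, 12, 21, 10, 21, 12, 21.
The distinct values are {0, 1, 10, 11, 12, 21}; there are 6 of them.

6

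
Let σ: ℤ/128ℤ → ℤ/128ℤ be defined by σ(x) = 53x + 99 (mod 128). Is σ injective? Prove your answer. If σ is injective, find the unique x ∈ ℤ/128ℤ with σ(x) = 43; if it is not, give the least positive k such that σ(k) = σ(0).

By definition, σ is injective when σ(u) = σ(v) forces u = v.
Suppose σ(u) = σ(v) in ℤ/128ℤ. Then 53u + 99 ≡ 53v + 99 (mod 128), so 53(u − v) ≡ 0 (mod 128).
Since gcd(53, 128) = 1, 53 is invertible modulo 128, thus u − v ≡ 0 (mod 128), i.e. u = v.
Thus σ is injective.
We now compute 53⁻¹ mod 128 explicitly. Euclid's algorithm: 128 = 2·53 + 22, 53 = 2·22 + 9, 22 = 2·9 + 4, 9 = 2·4 + 1; back-substituting gives 1 = 29·53 − 12·128, so 53⁻¹ ≡ 29 (mod 128).
Since σ is injective, we compute σ⁻¹(43): solve 53x + 99 ≡ 43 (mod 128), i.e. 53x ≡ 72 (mod 128).
Multiplying by 53⁻¹ = 29 gives x ≡ 29·72 = 2088 = 16·128 + 40 ≡ 40 (mod 128).
Check: σ(40) = 53·40 + 99 = 2219 = 17·128 + 43 ≡ 43 (mod 128).

40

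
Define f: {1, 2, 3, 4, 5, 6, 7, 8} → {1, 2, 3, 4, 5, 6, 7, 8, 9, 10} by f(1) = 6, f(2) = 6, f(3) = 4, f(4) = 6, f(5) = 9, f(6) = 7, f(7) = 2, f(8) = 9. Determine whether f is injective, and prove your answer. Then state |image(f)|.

5

f(1) = 6 = f(2) with 1 ≠ 2, so f is not injective.
The image of f is {2, 4, 6, 7, 9}, which has 5 elements.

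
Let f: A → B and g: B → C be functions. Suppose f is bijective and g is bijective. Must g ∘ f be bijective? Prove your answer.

Injectivity: if g(f(u)) = g(f(v)) then f(u) = f(v) (g injective) so u = v (f injective).
Surjectivity: for c ∈ C pick b with g(b) = c, then a with f(a) = b; then (g ∘ f)(a) = c.
Therefore g ∘ f is bijective.

bijective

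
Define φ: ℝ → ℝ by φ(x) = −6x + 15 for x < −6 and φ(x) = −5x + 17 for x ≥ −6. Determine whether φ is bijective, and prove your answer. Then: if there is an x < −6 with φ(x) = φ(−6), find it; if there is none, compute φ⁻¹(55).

-20/3

Both pieces are strictly decreasing (slopes −6 and −5), so each is injective on its own interval.
The left piece maps (−∞, −6) onto (51, ∞); the right piece maps [−6, ∞) onto (−∞, 47].
The images leave a gap (51 has no preimage), so φ is not surjective, hence not bijective.
Because the two images are disjoint, no x < −6 has φ(x) = φ(−6), so we compute φ⁻¹(55): 55 lies in (51, ∞), so solve −6x + 15 = 55: x = (55 − 15)/(−6) = −20/3.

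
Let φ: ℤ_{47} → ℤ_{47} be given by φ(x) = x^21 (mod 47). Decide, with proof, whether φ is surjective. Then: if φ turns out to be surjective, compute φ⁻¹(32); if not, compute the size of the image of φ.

42

Since 47 is prime, the nonzero elements of ℤ_{47} form a cyclic group of order 46.
As gcd(21, 46) = 1, raising to the 21st power is a bijection on this group: if u^21 ≡ v^21 then (uv^{−1})^21 = 1, and the only element of order dividing gcd(21, 46) = 1 is 1, so u = v.
With φ(0) = 0 this makes φ injective on all of ℤ_{47}, hence bijective (finite equal-size domain and codomain). In particular φ is surjective.
Since φ is surjective, we find the preimage of 32. The inverse of x ↦ x^21 on (ℤ_{47})^× is x ↦ x^11, because 21·11 = 231 = 5·46 + 1 ≡ 1 (mod 46) and x^{46} = 1 for x ≠ 0 (Fermat). So φ⁻¹(32) = 32^11 mod 47.
Repeated squaring mod 47: 32^1 ≡ 32, 32^2 ≡ 32² = 1024 ≡ 37, 32^4 ≡ 37² = 1369 ≡ 6, 32^8 ≡ 6² = 36. Since 11 = 8 + 2 + 1, 32^11 ≡ 36·37·32: 36·37 = 1332 ≡ 16, then 16·32 = 512 ≡ 42. So 32^11 ≡ 42 (mod 47).
Hence φ⁻¹(32) = 42.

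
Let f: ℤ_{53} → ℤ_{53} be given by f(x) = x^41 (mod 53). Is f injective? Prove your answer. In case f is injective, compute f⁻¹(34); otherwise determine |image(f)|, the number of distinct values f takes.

27

Since 53 is prime, the nonzero elements of ℤ_{53} form a cyclic group of order 52.
As gcd(41, 52) = 1, raising to the 41st power is a bijection on this group: if u^41 ≡ v^41 then (uv^{−1})^41 = 1, and the only element of order dividing gcd(41, 52) = 1 is 1, so u = v.
With f(0) = 0 this makes f injective on all of ℤ_{53}, hence bijective (finite equal-size domain and codomain). In particular f is injective.
Since f is injective, we find the preimage of 34. The inverse of x ↦ x^41 on (ℤ_{53})^× is x ↦ x^33, because 41·33 = 1353 = 26·52 + 1 ≡ 1 (mod 52) and x^{52} = 1 for x ≠ 0 (Fermat). So f⁻¹(34) = 34^33 mod 53.
Repeated squaring mod 53: 34^1 ≡ 34, 34^2 ≡ 34² = 1156 ≡ 43, 34^4 ≡ 43² = 1849 ≡ 47, 34^8 ≡ 47² = 2209 ≡ 36, 34^16 ≡ 36² = 1296 ≡ 24, 34^32 ≡ 24² = 576 ≡ 46. Since 33 = 32 + 1, 34^33 ≡ 46·34: 46·34 = 1564 ≡ 27. So 34^33 ≡ 27 (mod 53).
Hence f⁻¹(34) = 27.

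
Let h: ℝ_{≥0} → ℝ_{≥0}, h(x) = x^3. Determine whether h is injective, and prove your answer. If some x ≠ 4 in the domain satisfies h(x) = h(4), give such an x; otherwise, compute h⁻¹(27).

3

On ℝ_{≥0}, x ↦ x^3 is strictly increasing, so h(x_1) = h(x_2) forces x_1 = x_2. Thus h is injective.
Since x ↦ x^3 is strictly increasing on ℝ_{≥0}, it is injective there, so no x ≠ 4 in the domain has h(x) = h(4). We therefore compute h⁻¹(27) = 27^{1/3} = 3 (indeed 3^3 = 27).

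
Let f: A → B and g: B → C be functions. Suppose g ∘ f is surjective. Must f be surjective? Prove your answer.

No. Take A = {0}, B = {0, 1}, C = {0}, f(a) = 0 for every a ∈ A, and g(b) = 0 for every b ∈ B.
Then g ∘ f is surjective onto {0}, but 1 ∈ B has no preimage under f, so f is not surjective.

not surjective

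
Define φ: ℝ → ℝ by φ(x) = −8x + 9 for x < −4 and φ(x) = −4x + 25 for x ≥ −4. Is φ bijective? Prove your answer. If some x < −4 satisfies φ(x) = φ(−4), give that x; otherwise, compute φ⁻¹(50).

Both pieces are strictly decreasing (slopes −8 and −4), so each is injective on its own interval.
The left piece maps (−∞, −4) onto (41, ∞); the right piece maps [−4, ∞) onto (−∞, 41].
Since 41 = 41, the images partition ℝ: φ is injective and surjective, hence bijective.
Because the two images are disjoint, no x < −4 has φ(x) = φ(−4), so we compute φ⁻¹(50): 50 lies in (41, ∞), so solve −8x + 9 = 50: x = (50 − 9)/(−8) = −41/8.

-41/8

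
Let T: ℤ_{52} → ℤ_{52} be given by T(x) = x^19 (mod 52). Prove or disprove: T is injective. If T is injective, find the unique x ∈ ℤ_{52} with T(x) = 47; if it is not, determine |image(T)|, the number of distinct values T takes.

T(0) = 0^19 = 0.
T(26): Repeated squaring mod 52: 26^1 ≡ 26, 26^2 ≡ 26² = 676 ≡ 0, 26^4 ≡ 0² = 0, 26^8 ≡ 0² = 0, 26^16 ≡ 0² = 0. Since 19 = 16 + 2 + 1, 26^19 ≡ 0·0·26: 0·0 = 0, then 0·26 = 0. So 26^19 ≡ 0 (mod 52).
So T(0) = T(26) = 0 while 0 ≠ 26, so T is not injective.
Since T is not injective, we determine |image(T)|. Computing x^19 mod 52 for each x (by repeated squaring, reducing mod 52 at every step), the values T(0), T(1), …, T(51) are: 0, 1, 24, 3, 4, 21, 20, 19, 44, 9, 36, 15, 12, 13, 40, 11, 16, 17, 8, 7, 32, 5, 48, 23, 28, 25, 0, 27, 24, 29, 4, 47, 20, 45, 44, 35, 36, 41, 12, 39, 40, 37, 16, 43, 8, 33, 32, 31, 48, 49, 28, 51.
The distinct values are {0, 1, 3, 4, 5, 7, 8, 9, 11, 12, 13, 15, 16, 17, 19, 20, 21, 23, 24, 25, 27, 28, 29, 31, 32, 33, 35, 36, 37, 39, 40, 41, 43, 44, 45, 47, 48, 49, 51}; there are 39 of them.

39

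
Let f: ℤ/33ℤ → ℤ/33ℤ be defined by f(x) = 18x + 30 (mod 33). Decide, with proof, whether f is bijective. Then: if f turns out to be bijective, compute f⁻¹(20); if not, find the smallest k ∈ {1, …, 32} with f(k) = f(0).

By definition, injectivity means: for all u, v in the domain, f(u) = f(v) implies u = v.
We have gcd(18, 33) = 3 > 1. Taking u = 0 and v = 11: f(0) = 30 and f(11) = 18·11 + 30 = 228 ≡ 30 (mod 33).
So f(0) = f(11) while 0 ≠ 11, hence f is not injective, hence not bijective.
Since f is not bijective, we find the least positive k with f(k) = f(0): this means 18k ≡ 0 (mod 33), i.e. 33 ∣ 18k. Since gcd(18, 33) = 3, dividing through by 3 this holds exactly when 11 ∣ 6k, and as gcd(6, 11) = 1, exactly when 11 ∣ k.
The smallest positive such k is 11.

11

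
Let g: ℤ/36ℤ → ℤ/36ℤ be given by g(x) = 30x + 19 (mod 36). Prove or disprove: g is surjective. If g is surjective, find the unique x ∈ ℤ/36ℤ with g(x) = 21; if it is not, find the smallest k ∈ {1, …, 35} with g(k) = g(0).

6

Since gcd(30, 36) = 6, we have 30x ≡ 0 (mod 6) for all x, so g(x) ≡ 1 (mod 6).
But 0 ≢ 1 (mod 6), so 0 ∈ ℤ/36ℤ has no preimage. So g is not surjective.
Since g is not surjective, we find the least positive k with g(k) = g(0): this means 30k ≡ 0 (mod 36), i.e. 36 ∣ 30k. Since gcd(30, 36) = 6, dividing through by 6 this holds exactly when 6 ∣ 5k, and as gcd(5, 6) = 1, exactly when 6 ∣ k.
The smallest positive such k is 6.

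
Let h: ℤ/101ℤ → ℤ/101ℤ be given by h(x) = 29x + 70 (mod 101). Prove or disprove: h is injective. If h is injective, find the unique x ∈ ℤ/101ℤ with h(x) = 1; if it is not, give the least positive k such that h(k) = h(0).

Recall that h is injective if h(s) = h(t) implies s = t.
If h(s) = h(t), then 29s ≡ 29t (mod 101). Because gcd(29, 101) = 1, we may cancel 29 to get s ≡ t (mod 101).
Hence h is injective.
We now compute 29⁻¹ mod 101 explicitly. Euclid's algorithm: 101 = 3·29 + 14, 29 = 2·14 + 1; back-substituting gives 1 = 7·29 − 2·101, so 29⁻¹ ≡ 7 (mod 101).
Since h is injective, we compute h⁻¹(1): solve 29x + 70 ≡ 1 (mod 101), i.e. 29x ≡ 32 (mod 101).
Multiplying by 29⁻¹ = 7 gives x ≡ 7·32 = 224 = 2·101 + 22 ≡ 22 (mod 101).
Check: h(22) = 29·22 + 70 = 708 = 7·101 + 1 ≡ 1 (mod 101).

22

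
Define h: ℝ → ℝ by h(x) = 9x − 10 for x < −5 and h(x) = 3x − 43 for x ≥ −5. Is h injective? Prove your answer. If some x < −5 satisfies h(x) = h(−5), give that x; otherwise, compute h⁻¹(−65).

Both pieces are strictly increasing (slopes 9 and 3), so each is injective on its own interval.
The left piece maps (−∞, −5) onto (−∞, −55); the right piece maps [−5, ∞) onto [−58, ∞).
These images overlap. In particular h(−5) = −58 (right piece), and solving 9x − 10 = −58 on the left piece gives x = −16/3 < −5.
So h(−16/3) = h(−5) with −16/3 ≠ −5, and h is not injective. This x = −16/3 is the requested value below −5.

-16/3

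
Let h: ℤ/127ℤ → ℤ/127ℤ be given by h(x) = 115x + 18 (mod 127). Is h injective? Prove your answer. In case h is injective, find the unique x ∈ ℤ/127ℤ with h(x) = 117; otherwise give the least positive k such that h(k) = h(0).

87

Suppose h(u) = h(v) in ℤ/127ℤ. Then 115u + 18 ≡ 115v + 18 (mod 127), hence 115(u − v) ≡ 0 (mod 127).
Since gcd(115, 127) = 1, 115 is invertible modulo 127, therefore u − v ≡ 0 (mod 127), i.e. u = v.
Hence h is injective.
We now compute 115⁻¹ mod 127 explicitly. Euclid's algorithm: 127 = 1·115 + 12, 115 = 9·12 + 7, 12 = 1·7 + 5, 7 = 1·5 + 2, 5 = 2·2 + 1; back-substituting gives 1 = 74·115 − 67·127, so 115⁻¹ ≡ 74 (mod 127).
Since h is injective, we compute h⁻¹(117): solve 115x + 18 ≡ 117 (mod 127), i.e. 115x ≡ 99 (mod 127).
Multiplying by 115⁻¹ = 74 gives x ≡ 74·99 = 7326 = 57·127 + 87 ≡ 87 (mod 127).
Check: h(87) = 115·87 + 18 = 10023 = 78·127 + 117 ≡ 117 (mod 127).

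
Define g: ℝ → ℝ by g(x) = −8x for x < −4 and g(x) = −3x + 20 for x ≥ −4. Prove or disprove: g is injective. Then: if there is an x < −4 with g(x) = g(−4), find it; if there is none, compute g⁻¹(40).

Both pieces are strictly decreasing (slopes −8 and −3), so each is injective on its own interval.
The left piece maps (−∞, −4) onto (32, ∞); the right piece maps [−4, ∞) onto (−∞, 32].
These images are disjoint, so no value is attained by both pieces. Therefore g is injective.
Because the two images are disjoint, no x < −4 has g(x) = g(−4), so we compute g⁻¹(40): 40 lies in (32, ∞), so solve −8x = 40: x = (40 − 0)/(−8) = −5.

-5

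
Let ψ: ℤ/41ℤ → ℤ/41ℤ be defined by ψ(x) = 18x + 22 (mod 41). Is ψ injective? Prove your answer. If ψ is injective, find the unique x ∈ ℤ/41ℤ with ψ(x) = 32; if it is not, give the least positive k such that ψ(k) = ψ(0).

37

Suppose ψ(s) = ψ(t) in ℤ/41ℤ. Then 18s + 22 ≡ 18t + 22 (mod 41), therefore 18(s − t) ≡ 0 (mod 41).
Since gcd(18, 41) = 1, 18 is invertible modulo 41, so s − t ≡ 0 (mod 41), i.e. s = t.
Therefore ψ is injective.
We now compute 18⁻¹ mod 41 explicitly. Euclid's algorithm: 41 = 2·18 + 5, 18 = 3·5 + 3, 5 = 1·3 + 2, 3 = 1·2 + 1; back-substituting gives 1 = 16·18 − 7·41, so 18⁻¹ ≡ 16 (mod 41).
Since ψ is injective, we compute ψ⁻¹(32): solve 18x + 22 ≡ 32 (mod 41), i.e. 18x ≡ 10 (mod 41).
Multiplying by 18⁻¹ = 16 gives x ≡ 16·10 = 160 = 3·41 + 37 ≡ 37 (mod 41).
Check: ψ(37) = 18·37 + 22 = 688 = 16·41 + 32 ≡ 32 (mod 41).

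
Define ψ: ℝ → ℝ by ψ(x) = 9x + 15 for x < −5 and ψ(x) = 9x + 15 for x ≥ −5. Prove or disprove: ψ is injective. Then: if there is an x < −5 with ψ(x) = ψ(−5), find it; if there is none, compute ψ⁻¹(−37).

-52/9

Both pieces are strictly increasing (slopes 9 and 9), so each is injective on its own interval.
The left piece maps (−∞, −5) onto (−∞, −30); the right piece maps [−5, ∞) onto [−30, ∞).
These images are disjoint, so no value is attained by both pieces. Therefore ψ is injective.
Because the two images are disjoint, no x < −5 has ψ(x) = ψ(−5), so we compute ψ⁻¹(−37): −37 lies in (−∞, −30), so solve 9x + 15 = −37: x = (−37 − 15)/9 = −52/9.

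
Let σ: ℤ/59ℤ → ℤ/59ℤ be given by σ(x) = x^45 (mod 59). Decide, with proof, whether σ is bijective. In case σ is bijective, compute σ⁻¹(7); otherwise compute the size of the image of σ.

25

Since 59 is prime, the nonzero elements of ℤ/59ℤ form a cyclic group of order 58.
As gcd(45, 58) = 1, raising to the 45th power is a bijection on this group: if a^45 ≡ b^45 then (ab^{−1})^45 = 1, and the only element of order dividing gcd(45, 58) = 1 is 1, so a = b.
With σ(0) = 0 this makes σ injective on all of ℤ/59ℤ, hence bijective (finite equal-size domain and codomain). In particular σ is bijective.
Since σ is bijective, we find the preimage of 7. The inverse of x ↦ x^45 on (ℤ/59ℤ)^× is x ↦ x^49, because 45·49 = 2205 = 38·58 + 1 ≡ 1 (mod 58) and x^{58} = 1 for x ≠ 0 (Fermat). So σ⁻¹(7) = 7^49 mod 59.
Repeated squaring mod 59: 7^1 ≡ 7, 7^2 ≡ 7² = 49, 7^4 ≡ 49² = 2401 ≡ 41, 7^8 ≡ 41² = 1681 ≡ 29, 7^16 ≡ 29² = 841 ≡ 15, 7^32 ≡ 15² = 225 ≡ 48. Since 49 = 32 + 16 + 1, 7^49 ≡ 48·15·7: 48·15 = 720 ≡ 12, then 12·7 = 84 ≡ 25. So 7^49 ≡ 25 (mod 59).
Hence σ⁻¹(7) = 25.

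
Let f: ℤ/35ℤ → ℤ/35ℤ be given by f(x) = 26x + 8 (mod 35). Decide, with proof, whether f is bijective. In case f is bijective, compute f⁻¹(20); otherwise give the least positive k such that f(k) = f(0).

Suppose f(s) = f(t) in ℤ/35ℤ. Then 26s + 8 ≡ 26t + 8 (mod 35), so 26(s − t) ≡ 0 (mod 35).
Since gcd(26, 35) = 1, 26 is invertible modulo 35, hence s − t ≡ 0 (mod 35), i.e. s = t.
We now compute 26⁻¹ mod 35 explicitly. Euclid's algorithm: 35 = 1·26 + 9, 26 = 2·9 + 8, 9 = 1·8 + 1; back-substituting gives 1 = 31·26 − 23·35, so 26⁻¹ ≡ 31 (mod 35).
For any y ∈ ℤ/35ℤ, x = 31(y − 8) mod 35 satisfies f(x) = 26·31(y − 8) + 8 ≡ y (since 26·31 ≡ 1 mod 35). So every y has a preimage.
Therefore f is bijective.
Since f is bijective, we find f⁻¹(20): we need 26x ≡ 20 − 8 ≡ 12 (mod 35). Using 26⁻¹ = 31: x ≡ 31·12 = 372 = 10·35 + 22, so x = 22.
Check: f(22) = 26·22 + 8 = 580 = 16·35 + 20 ≡ 20 (mod 35).

22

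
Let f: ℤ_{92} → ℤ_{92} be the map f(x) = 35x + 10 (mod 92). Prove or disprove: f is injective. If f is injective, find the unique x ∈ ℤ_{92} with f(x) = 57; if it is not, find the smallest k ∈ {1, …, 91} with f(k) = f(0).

If f(s) = f(t), then 35s ≡ 35t (mod 92). Because gcd(35, 92) = 1, we may cancel 35 to get s ≡ t (mod 92).
Hence f is injective.
We now compute 35⁻¹ mod 92 explicitly. Euclid's algorithm: 92 = 2·35 + 22, 35 = 1·22 + 13, 22 = 1·13 + 9, 13 = 1·9 + 4, 9 = 2·4 + 1; back-substituting gives 1 = 71·35 − 27·92, so 35⁻¹ ≡ 71 (mod 92).
Since f is injective, we find f⁻¹(57): we need 35x ≡ 57 − 10 ≡ 47 (mod 92). Using 35⁻¹ = 71: x ≡ 71·47 = 3337 = 36·92 + 25, so x = 25.
Check: f(25) = 35·25 + 10 = 885 = 9·92 + 57 ≡ 57 (mod 92).

25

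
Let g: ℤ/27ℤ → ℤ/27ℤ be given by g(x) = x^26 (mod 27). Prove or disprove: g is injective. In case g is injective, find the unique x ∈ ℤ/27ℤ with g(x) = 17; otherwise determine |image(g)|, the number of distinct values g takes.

g(0) = 0^26 = 0.
g(3): Repeated squaring mod 27: 3^1 ≡ 3, 3^2 ≡ 3² = 9, 3^4 ≡ 9² = 81 ≡ 0, 3^8 ≡ 0² = 0, 3^16 ≡ 0² = 0. Since 26 = 16 + 8 + 2, 3^26 ≡ 0·0·9: 0·0 = 0, then 0·9 = 0. So 3^26 ≡ 0 (mod 27).
So g(0) = g(3) = 0 while 0 ≠ 3, hence g is not injective.
Since g is not injective, we determine |image(g)|. Computing x^26 mod 27 for each x (by repeated squaring, reducing mod 27 at every step), the values g(0), g(1), …, g(26) are: 0, 1, 13, 0, 7, 16, 0, 4, 10, 0, 19, 22, 0, 25, 25, 0, 22, 19, 0, 10, 4, 0, 16, 7, 0, 13, 1.
The distinct values are {0, 1, 4, 7, 10, 13, 16, 19, 22, 25}; there are 10 of them.

10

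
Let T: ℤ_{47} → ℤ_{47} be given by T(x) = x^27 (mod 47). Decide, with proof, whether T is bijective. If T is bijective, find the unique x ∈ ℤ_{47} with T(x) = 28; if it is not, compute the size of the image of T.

Since 47 is prime, the nonzero elements of ℤ_{47} form a cyclic group of order 46.
As gcd(27, 46) = 1, raising to the 27th power is a bijection on this group: if x_1^27 ≡ x_2^27 then (x_1x_2^{−1})^27 = 1, and the only element of order dividing gcd(27, 46) = 1 is 1, so x_1 = x_2.
With T(0) = 0 this makes T injective on all of ℤ_{47}, hence bijective (finite equal-size domain and codomain). In particular T is bijective.
Since T is bijective, we find the preimage of 28. The inverse of x ↦ x^27 on (ℤ_{47})^× is x ↦ x^29, because 27·29 = 783 = 17·46 + 1 ≡ 1 (mod 46) and x^{46} = 1 for x ≠ 0 (Fermat). So T⁻¹(28) = 28^29 mod 47.
Repeated squaring mod 47: 28^1 ≡ 28, 28^2 ≡ 28² = 784 ≡ 32, 28^4 ≡ 32² = 1024 ≡ 37, 28^8 ≡ 37² = 1369 ≡ 6, 28^16 ≡ 6² = 36. Since 29 = 16 + 8 + 4 + 1, 28^29 ≡ 36·6·37·28: 36·6 = 216 ≡ 28, then 28·37 = 1036 ≡ 2, then 2·28 = 56 ≡ 9. So 28^29 ≡ 9 (mod 47).
Hence T⁻¹(28) = 9.

9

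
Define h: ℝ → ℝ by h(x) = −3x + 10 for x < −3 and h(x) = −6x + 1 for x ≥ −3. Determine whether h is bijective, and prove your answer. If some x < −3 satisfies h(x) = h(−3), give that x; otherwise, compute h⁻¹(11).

Both pieces are strictly decreasing (slopes −3 and −6), so each is injective on its own interval.
The left piece maps (−∞, −3) onto (19, ∞); the right piece maps [−3, ∞) onto (−∞, 19].
Since 19 = 19, the images partition ℝ: h is injective and surjective, hence bijective.
Because the two images are disjoint, no x < −3 has h(x) = h(−3), so we compute h⁻¹(11): 11 lies in (−∞, 19], so solve −6x + 1 = 11: x = (11 − 1)/(−6) = −5/3.

-5/3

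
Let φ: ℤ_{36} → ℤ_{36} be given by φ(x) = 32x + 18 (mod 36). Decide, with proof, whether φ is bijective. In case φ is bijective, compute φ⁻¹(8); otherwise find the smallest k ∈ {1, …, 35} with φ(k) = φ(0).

9

By definition, injectivity means: for all s, t in the domain, φ(s) = φ(t) implies s = t.
We have gcd(32, 36) = 4 > 1. Taking s = 0 and t = 9: φ(0) = 18 and φ(9) = 32·9 + 18 = 306 ≡ 18 (mod 36).
So φ(0) = φ(9) while 0 ≠ 9, hence φ is not injective, hence not bijective.
Since φ is not bijective, we find the least positive k with φ(k) = φ(0): this means 32k ≡ 0 (mod 36), i.e. 36 ∣ 32k. Since gcd(32, 36) = 4, dividing through by 4 this holds exactly when 9 ∣ 8k, and as gcd(8, 9) = 1, exactly when 9 ∣ k.
The smallest positive such k is 9.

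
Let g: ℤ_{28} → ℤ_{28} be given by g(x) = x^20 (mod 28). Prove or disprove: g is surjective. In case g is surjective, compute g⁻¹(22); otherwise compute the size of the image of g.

g(6): Repeated squaring mod 28: 6^1 ≡ 6, 6^2 ≡ 6² = 36 ≡ 8, 6^4 ≡ 8² = 64 ≡ 8, 6^8 ≡ 8² = 64 ≡ 8, 6^16 ≡ 8² = 64 ≡ 8. Since 20 = 16 + 4, 6^20 ≡ 8·8: 8·8 = 64 ≡ 8. So 6^20 ≡ 8 (mod 28).
g(8): Repeated squaring mod 28: 8^1 ≡ 8, 8^2 ≡ 8² = 64 ≡ 8, 8^4 ≡ 8² = 64 ≡ 8, 8^8 ≡ 8² = 64 ≡ 8, 8^16 ≡ 8² = 64 ≡ 8. Since 20 = 16 + 4, 8^20 ≡ 8·8: 8·8 = 64 ≡ 8. So 8^20 ≡ 8 (mod 28).
So g(6) = g(8) = 8 while 6 ≠ 8, thus g is not injective.
A non-injective map from the 28-element set ℤ_{28} to itself takes at most 27 distinct values, so it cannot be surjective. So g is not surjective.
Since g is not surjective, we determine |image(g)|. Computing x^20 mod 28 for each x (by repeated squaring, reducing mod 28 at every step), the values g(0), g(1), …, g(27) are: 0, 1, 4, 9, 16, 25, 8, 21, 8, 25, 16, 9, 4, 1, 0, 1, 4, 9, 16, 25, 8, 21, 8, 25, 16, 9, 4, 1.
The distinct values are {0, 1, 4, 8, 9, 16, 21, 25}; there are 8 of them.

8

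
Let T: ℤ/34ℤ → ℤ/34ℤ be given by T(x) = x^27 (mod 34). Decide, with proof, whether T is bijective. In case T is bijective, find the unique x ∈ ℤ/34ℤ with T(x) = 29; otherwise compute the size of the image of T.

11

Computing x^27 mod 34 for each x (by repeated squaring, reducing mod 34 at every step), the values T(0), T(1), …, T(33) are: 0, 1, 8, 7, 30, 11, 22, 31, 2, 15, 20, 29, 6, 21, 10, 9, 16, 17, 18, 25, 24, 13, 28, 5, 14, 19, 32, 3, 12, 23, 4, 27, 26, 33.
Every element of ℤ/34ℤ appears exactly once in this list, so T is a bijection, and in particular bijective.
Since T is bijective, we read off the preimage of 29 from the same table: T(11) = 29, so T⁻¹(29) = 11.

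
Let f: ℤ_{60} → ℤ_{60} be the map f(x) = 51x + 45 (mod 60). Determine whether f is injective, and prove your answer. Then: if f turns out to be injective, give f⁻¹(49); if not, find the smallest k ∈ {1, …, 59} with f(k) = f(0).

We have gcd(51, 60) = 3 > 1. Taking u = 0 and v = 20: f(0) = 45 and f(20) = 51·20 + 45 = 1065 ≡ 45 (mod 60).
So f(0) = f(20) while 0 ≠ 20, therefore f is not injective.
Since f is not injective, we find the least positive k with f(k) = f(0): this means 51k ≡ 0 (mod 60), i.e. 60 ∣ 51k. Since gcd(51, 60) = 3, dividing through by 3 this holds exactly when 20 ∣ 17k, and as gcd(17, 20) = 1, exactly when 20 ∣ k.
The smallest positive such k is 20.

20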